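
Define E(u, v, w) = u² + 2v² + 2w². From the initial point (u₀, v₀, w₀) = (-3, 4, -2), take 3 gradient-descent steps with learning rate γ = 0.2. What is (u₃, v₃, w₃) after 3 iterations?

∇E = (2u, 4v, 4w)
(u₁, v₁, w₁) = (-3, 4, -2) − 0.2·(-6, 16, -8) = (-1.8, 0.8, -0.4)
(u₂, v₂, w₂) = (-1.8, 0.8, -0.4) − 0.2·(-3.6, 3.2, -1.6) = (-1.08, 0.16, -0.08)
(u₃, v₃, w₃) = (-1.08, 0.16, -0.08) − 0.2·(-2.16, 0.64, -0.32) = (-0.648, 0.032, -0.016)

(-0.648, 0.032, -0.016)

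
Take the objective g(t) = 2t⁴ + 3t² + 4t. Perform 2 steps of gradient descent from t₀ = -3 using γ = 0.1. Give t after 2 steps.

g′(t) = 8t³ + 6t + 4
t₁ = -3 − 0.1·(-230) = 20
t₂ = 20 − 0.1·64124 = -6392.4

-6392.4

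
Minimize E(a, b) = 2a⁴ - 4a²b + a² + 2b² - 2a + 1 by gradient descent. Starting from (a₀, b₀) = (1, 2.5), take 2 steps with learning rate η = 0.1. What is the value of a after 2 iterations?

∇E = (8a³ - 8ab + 2a - 2, -4a² + 4b)
Step 1: at (1, 2.5), ∇E = (-12, 6) → (1, 2.5) − 0.1·(-12, 6) = (2.2, 1.9)
Step 2: at (2.2, 1.9), ∇E = (54.144, -11.76) → (2.2, 1.9) − 0.1·(54.144, -11.76) = (-3.2144, 3.076)
a = -3.2144

-3.2144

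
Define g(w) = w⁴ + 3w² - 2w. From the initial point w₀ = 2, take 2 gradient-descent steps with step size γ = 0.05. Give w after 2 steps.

g′(w) = 4w³ + 6w - 2
w₁ = 2 − 0.05·42 = -0.1
w₂ = -0.1 − 0.05·(-2.604) = 0.0302

0.0302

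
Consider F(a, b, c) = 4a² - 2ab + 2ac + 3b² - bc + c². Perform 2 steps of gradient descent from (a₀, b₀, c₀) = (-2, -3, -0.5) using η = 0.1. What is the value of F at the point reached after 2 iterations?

2.355075

∇F = (8a - 2b + 2c, -2a + 6b - c, 2a - b + 2c)
(a₁, b₁, c₁) = (-2, -3, -0.5) − 0.1·(-11, -13.5, -2) = (-0.9, -1.65, -0.3)
(a₂, b₂, c₂) = (-0.9, -1.65, -0.3) − 0.1·(-4.5, -7.8, -0.75) = (-0.45, -0.87, -0.225)
F(-0.45, -0.87, -0.225) = 2.355075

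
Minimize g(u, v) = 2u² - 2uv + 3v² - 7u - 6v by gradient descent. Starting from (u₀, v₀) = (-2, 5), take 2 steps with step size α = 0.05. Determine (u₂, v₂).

∇g = (4u - 2v - 7, -2u + 6v - 6)
(u₁, v₁) = (-2, 5) − 0.05·(-25, 28) = (-0.75, 3.6)
(u₂, v₂) = (-0.75, 3.6) − 0.05·(-17.2, 17.1) = (0.11, 2.745)

(0.11, 2.745)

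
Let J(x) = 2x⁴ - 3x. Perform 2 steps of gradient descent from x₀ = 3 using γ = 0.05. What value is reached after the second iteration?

171.57885

J′(x) = 8x³ - 3
x₁ = 3 − 0.05·213 = -7.65
x₂ = -7.65 − 0.05·(-3584.577) = 171.57885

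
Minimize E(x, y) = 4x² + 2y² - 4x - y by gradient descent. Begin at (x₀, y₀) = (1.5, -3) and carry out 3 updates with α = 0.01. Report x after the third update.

∇E = (8x - 4, 4y - 1)
Step 1: at (1.5, -3), ∇E = (8, -13) → (1.5, -3) − 0.01·(8, -13) = (1.42, -2.87)
Step 2: at (1.42, -2.87), ∇E = (7.36, -12.48) → (1.42, -2.87) − 0.01·(7.36, -12.48) = (1.3464, -2.7452)
Step 3: at (1.3464, -2.7452), ∇E = (6.7712, -11.9808) → (1.3464, -2.7452) − 0.01·(6.7712, -11.9808) = (1.278688, -2.625392)
x = 1.278688

1.278688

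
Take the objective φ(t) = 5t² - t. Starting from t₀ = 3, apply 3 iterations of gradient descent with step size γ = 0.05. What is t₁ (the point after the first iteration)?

1.55

φ′(t) = 10t - 1
Step 1: φ′(3) = 29; t₁ = 3 − 0.05·29 = 1.55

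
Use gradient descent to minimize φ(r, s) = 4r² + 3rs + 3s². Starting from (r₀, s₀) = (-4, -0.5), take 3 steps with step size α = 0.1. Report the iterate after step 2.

∇φ = (8r + 3s, 3r + 6s)
Step 1: at (-4, -0.5), ∇φ = (-33.5, -15) → (-4, -0.5) − 0.1·(-33.5, -15) = (-0.65, 1)
Step 2: at (-0.65, 1), ∇φ = (-2.2, 4.05) → (-0.65, 1) − 0.1·(-2.2, 4.05) = (-0.43, 0.595)

(-0.43, 0.595)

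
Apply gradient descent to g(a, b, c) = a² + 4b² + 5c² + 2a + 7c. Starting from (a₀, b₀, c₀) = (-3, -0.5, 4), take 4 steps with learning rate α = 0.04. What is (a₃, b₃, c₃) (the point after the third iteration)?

∇g = (2a + 2, 8b, 10c + 7)
(a₁, b₁, c₁) = (-3, -0.5, 4) − 0.04·(-4, -4, 47) = (-2.84, -0.34, 2.12)
(a₂, b₂, c₂) = (-2.84, -0.34, 2.12) − 0.04·(-3.68, -2.72, 28.2) = (-2.6928, -0.2312, 0.992)
(a₃, b₃, c₃) = (-2.6928, -0.2312, 0.992) − 0.04·(-3.3856, -1.8496, 16.92) = (-2.557376, -0.157216, 0.3152)

(-2.557376, -0.157216, 0.3152)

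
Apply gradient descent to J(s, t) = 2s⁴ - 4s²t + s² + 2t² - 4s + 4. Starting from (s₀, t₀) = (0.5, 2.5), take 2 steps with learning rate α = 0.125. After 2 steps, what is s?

∇J = (8s³ - 8st + 2s - 4, -4s² + 4t)
(s₁, t₁) = (0.5, 2.5) − 0.125·(-12, 9) = (2, 1.375)
(s₂, t₂) = (2, 1.375) − 0.125·(42, -10.5) = (-3.25, 2.6875)
s = -3.25

-3.25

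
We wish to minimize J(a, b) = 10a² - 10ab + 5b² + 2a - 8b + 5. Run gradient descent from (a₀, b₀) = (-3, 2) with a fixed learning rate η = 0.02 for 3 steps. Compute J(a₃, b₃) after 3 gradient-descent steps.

4.0109184

∇J = (20a - 10b + 2, -10a + 10b - 8)
(a₁, b₁) = (-3, 2) − 0.02·(-78, 42) = (-1.44, 1.16)
(a₂, b₂) = (-1.44, 1.16) − 0.02·(-38.4, 18) = (-0.672, 0.8)
(a₃, b₃) = (-0.672, 0.8) − 0.02·(-19.44, 6.72) = (-0.2832, 0.6656)
J(-0.2832, 0.6656) = 4.0109184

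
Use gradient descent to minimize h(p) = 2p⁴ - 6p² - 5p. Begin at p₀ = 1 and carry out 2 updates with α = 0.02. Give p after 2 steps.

h′(p) = 8p³ - 12p - 5
p₁ = 1 − 0.02·(-9) = 1.18
p₂ = 1.18 − 0.02·(-6.015744) = 1.30031488

1.30031488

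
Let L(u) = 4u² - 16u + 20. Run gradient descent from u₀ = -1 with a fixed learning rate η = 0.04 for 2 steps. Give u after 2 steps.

0.6128

L′(u) = 8u - 16
u₁ = -1 − 0.04·(-24) = -0.04
u₂ = -0.04 − 0.04·(-16.32) = 0.6128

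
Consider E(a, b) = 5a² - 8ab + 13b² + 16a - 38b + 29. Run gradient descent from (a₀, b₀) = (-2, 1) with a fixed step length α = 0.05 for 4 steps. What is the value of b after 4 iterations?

1.1906

∇E = (10a - 8b + 16, -8a + 26b - 38)
(a₁, b₁) = (-2, 1) − 0.05·(-12, 4) = (-1.4, 0.8)
(a₂, b₂) = (-1.4, 0.8) − 0.05·(-4.4, -6) = (-1.18, 1.1)
(a₃, b₃) = (-1.18, 1.1) − 0.05·(-4.6, 0.04) = (-0.95, 1.098)
(a₄, b₄) = (-0.95, 1.098) − 0.05·(-2.284, -1.852) = (-0.8358, 1.1906)
b = 1.1906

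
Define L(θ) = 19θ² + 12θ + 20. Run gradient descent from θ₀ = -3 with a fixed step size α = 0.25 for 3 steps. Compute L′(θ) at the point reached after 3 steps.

L′(θ) = 38θ + 12
Step 1: L′(-3) = -102; θ₁ = -3 − 0.25·(-102) = 22.5
Step 2: L′(22.5) = 867; θ₂ = 22.5 − 0.25·867 = -194.25
Step 3: L′(-194.25) = -7369.5; θ₃ = -194.25 − 0.25·(-7369.5) = 1648.125
L′(θ) at (1648.125) = 62640.75

62640.75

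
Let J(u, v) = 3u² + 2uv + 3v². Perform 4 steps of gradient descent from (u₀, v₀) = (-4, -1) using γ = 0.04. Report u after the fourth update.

∇J = (6u + 2v, 2u + 6v)
Step 1: at (-4, -1), ∇J = (-26, -14) → (-4, -1) − 0.04·(-26, -14) = (-2.96, -0.44)
Step 2: at (-2.96, -0.44), ∇J = (-18.64, -8.56) → (-2.96, -0.44) − 0.04·(-18.64, -8.56) = (-2.2144, -0.0976)
Step 3: at (-2.2144, -0.0976), ∇J = (-13.4816, -5.0144) → (-2.2144, -0.0976) − 0.04·(-13.4816, -5.0144) = (-1.675136, 0.102976)
Step 4: at (-1.675136, 0.102976), ∇J = (-9.844864, -2.732416) → (-1.675136, 0.102976) − 0.04·(-9.844864, -2.732416) = (-1.28134144, 0.21227264)
u = -1.28134144

-1.28134144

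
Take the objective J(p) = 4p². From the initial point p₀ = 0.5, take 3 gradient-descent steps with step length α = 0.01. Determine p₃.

J′(p) = 8p
Step 1: J′(0.5) = 4; p₁ = 0.5 − 0.01·4 = 0.46
Step 2: J′(0.46) = 3.68; p₂ = 0.46 − 0.01·3.68 = 0.4232
Step 3: J′(0.4232) = 3.3856; p₃ = 0.4232 − 0.01·3.3856 = 0.389344

0.389344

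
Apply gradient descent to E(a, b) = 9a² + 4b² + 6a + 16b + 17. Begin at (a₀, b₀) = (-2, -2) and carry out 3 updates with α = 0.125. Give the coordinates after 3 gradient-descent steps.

∇E = (18a + 6, 8b + 16)
Step 1: at (-2, -2), ∇E = (-30, 0) → (-2, -2) − 0.125·(-30, 0) = (1.75, -2)
Step 2: at (1.75, -2), ∇E = (37.5, 0) → (1.75, -2) − 0.125·(37.5, 0) = (-2.9375, -2)
Step 3: at (-2.9375, -2), ∇E = (-46.875, 0) → (-2.9375, -2) − 0.125·(-46.875, 0) = (2.921875, -2)

(2.921875, -2)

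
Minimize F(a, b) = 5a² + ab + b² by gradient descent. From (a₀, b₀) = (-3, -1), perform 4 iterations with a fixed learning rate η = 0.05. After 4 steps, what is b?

-0.44140625

∇F = (10a + b, a + 2b)
(a₁, b₁) = (-3, -1) − 0.05·(-31, -5) = (-1.45, -0.75)
(a₂, b₂) = (-1.45, -0.75) − 0.05·(-15.25, -2.95) = (-0.6875, -0.6025)
(a₃, b₃) = (-0.6875, -0.6025) − 0.05·(-7.4775, -1.8925) = (-0.313625, -0.507875)
(a₄, b₄) = (-0.313625, -0.507875) − 0.05·(-3.644125, -1.329375) = (-0.13141875, -0.44140625)
b = -0.44140625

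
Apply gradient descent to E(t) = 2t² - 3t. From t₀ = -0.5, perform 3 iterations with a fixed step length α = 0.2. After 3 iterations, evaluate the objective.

-1.1248

E′(t) = 4t - 3
t₁ = -0.5 − 0.2·(-5) = 0.5
t₂ = 0.5 − 0.2·(-1) = 0.7
t₃ = 0.7 − 0.2·(-0.2) = 0.74
E(0.74) = -1.1248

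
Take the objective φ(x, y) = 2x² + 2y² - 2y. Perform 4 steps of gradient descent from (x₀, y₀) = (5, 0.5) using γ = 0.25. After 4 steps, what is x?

0

∇φ = (4x, 4y - 2)
Step 1: at (5, 0.5), ∇φ = (20, 0) → (5, 0.5) − 0.25·(20, 0) = (0, 0.5)
Step 2: at (0, 0.5), ∇φ = (0, 0) → (0, 0.5) − 0.25·(0, 0) = (0, 0.5)
Step 3: at (0, 0.5), ∇φ = (0, 0) → (0, 0.5) − 0.25·(0, 0) = (0, 0.5)
Step 4: at (0, 0.5), ∇φ = (0, 0) → (0, 0.5) − 0.25·(0, 0) = (0, 0.5)
x = 0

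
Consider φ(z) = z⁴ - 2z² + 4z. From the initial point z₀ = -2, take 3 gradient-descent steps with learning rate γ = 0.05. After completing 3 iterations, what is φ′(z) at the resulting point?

φ′(z) = 4z³ - 4z + 4
Step 1: φ′(-2) = -20; z₁ = -2 − 0.05·(-20) = -1
Step 2: φ′(-1) = 4; z₂ = -1 − 0.05·4 = -1.2
Step 3: φ′(-1.2) = 1.888; z₃ = -1.2 − 0.05·1.888 = -1.2944
φ′(z) at (-1.2944) = 0.502679486464

0.502679486464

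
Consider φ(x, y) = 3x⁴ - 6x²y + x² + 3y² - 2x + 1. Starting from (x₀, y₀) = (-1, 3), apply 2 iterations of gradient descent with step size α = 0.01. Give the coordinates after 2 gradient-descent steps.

(-1.36336, 2.7936)

∇φ = (12x³ - 12xy + 2x - 2, -6x² + 6y)
(x₁, y₁) = (-1, 3) − 0.01·(20, 12) = (-1.2, 2.88)
(x₂, y₂) = (-1.2, 2.88) − 0.01·(16.336, 8.64) = (-1.36336, 2.7936)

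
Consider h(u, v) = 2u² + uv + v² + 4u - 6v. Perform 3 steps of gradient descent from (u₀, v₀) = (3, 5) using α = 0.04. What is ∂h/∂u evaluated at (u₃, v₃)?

∇h = (4u + v + 4, u + 2v - 6)
Step 1: at (3, 5), ∇h = (21, 7) → (3, 5) − 0.04·(21, 7) = (2.16, 4.72)
Step 2: at (2.16, 4.72), ∇h = (17.36, 5.6) → (2.16, 4.72) − 0.04·(17.36, 5.6) = (1.4656, 4.496)
Step 3: at (1.4656, 4.496), ∇h = (14.3584, 4.4576) → (1.4656, 4.496) − 0.04·(14.3584, 4.4576) = (0.891264, 4.317696)
∂h/∂u at (0.891264, 4.317696) = 11.882752

11.882752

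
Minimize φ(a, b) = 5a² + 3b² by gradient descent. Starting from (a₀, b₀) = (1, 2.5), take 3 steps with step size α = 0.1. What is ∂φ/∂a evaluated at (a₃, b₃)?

∇φ = (10a, 6b)
(a₁, b₁) = (1, 2.5) − 0.1·(10, 15) = (0, 1)
(a₂, b₂) = (0, 1) − 0.1·(0, 6) = (0, 0.4)
(a₃, b₃) = (0, 0.4) − 0.1·(0, 2.4) = (0, 0.16)
∂φ/∂a at (0, 0.16) = 0

0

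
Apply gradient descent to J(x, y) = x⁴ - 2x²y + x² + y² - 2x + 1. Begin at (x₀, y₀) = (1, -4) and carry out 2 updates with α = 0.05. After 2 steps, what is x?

0.1

∇J = (4x³ - 4xy + 2x - 2, -2x² + 2y)
Step 1: at (1, -4), ∇J = (20, -10) → (1, -4) − 0.05·(20, -10) = (0, -3.5)
Step 2: at (0, -3.5), ∇J = (-2, -7) → (0, -3.5) − 0.05·(-2, -7) = (0.1, -3.15)
x = 0.1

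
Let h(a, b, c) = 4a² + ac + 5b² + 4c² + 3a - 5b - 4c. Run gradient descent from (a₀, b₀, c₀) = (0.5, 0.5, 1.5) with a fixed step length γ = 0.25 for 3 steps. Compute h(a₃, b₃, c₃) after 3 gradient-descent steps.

∇h = (8a + c + 3, 10b - 5, a + 8c - 4)
(a₁, b₁, c₁) = (0.5, 0.5, 1.5) − 0.25·(8.5, 0, 8.5) = (-1.625, 0.5, -0.625)
(a₂, b₂, c₂) = (-1.625, 0.5, -0.625) − 0.25·(-10.625, 0, -10.625) = (1.03125, 0.5, 2.03125)
(a₃, b₃, c₃) = (1.03125, 0.5, 2.03125) − 0.25·(13.28125, 0, 13.28125) = (-2.2890625, 0.5, -1.2890625)
h(-2.2890625, 0.5, -1.2890625) = 27.59576416015625

27.59576416015625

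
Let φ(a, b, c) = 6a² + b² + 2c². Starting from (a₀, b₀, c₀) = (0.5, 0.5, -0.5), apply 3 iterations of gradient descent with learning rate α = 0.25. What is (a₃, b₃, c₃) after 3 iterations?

∇φ = (12a, 2b, 4c)
Step 1: at (0.5, 0.5, -0.5), ∇φ = (6, 1, -2) → (0.5, 0.5, -0.5) − 0.25·(6, 1, -2) = (-1, 0.25, 0)
Step 2: at (-1, 0.25, 0), ∇φ = (-12, 0.5, 0) → (-1, 0.25, 0) − 0.25·(-12, 0.5, 0) = (2, 0.125, 0)
Step 3: at (2, 0.125, 0), ∇φ = (24, 0.25, 0) → (2, 0.125, 0) − 0.25·(24, 0.25, 0) = (-4, 0.0625, 0)

(-4, 0.0625, 0)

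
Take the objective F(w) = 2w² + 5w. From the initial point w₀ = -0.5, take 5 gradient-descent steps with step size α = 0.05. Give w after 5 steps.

F′(w) = 4w + 5
w₁ = -0.5 − 0.05·3 = -0.65
w₂ = -0.65 − 0.05·2.4 = -0.77
w₃ = -0.77 − 0.05·1.92 = -0.866
w₄ = -0.866 − 0.05·1.536 = -0.9428
w₅ = -0.9428 − 0.05·1.2288 = -1.00424

-1.00424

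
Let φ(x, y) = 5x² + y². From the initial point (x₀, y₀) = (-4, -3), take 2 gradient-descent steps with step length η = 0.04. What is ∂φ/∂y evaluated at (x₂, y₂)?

-5.0784

∇φ = (10x, 2y)
(x₁, y₁) = (-4, -3) − 0.04·(-40, -6) = (-2.4, -2.76)
(x₂, y₂) = (-2.4, -2.76) − 0.04·(-24, -5.52) = (-1.44, -2.5392)
∂φ/∂y at (-1.44, -2.5392) = -5.0784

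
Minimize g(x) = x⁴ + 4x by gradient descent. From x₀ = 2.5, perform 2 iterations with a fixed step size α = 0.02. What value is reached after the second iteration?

g′(x) = 4x³ + 4
Step 1: g′(2.5) = 66.5; x₁ = 2.5 − 0.02·66.5 = 1.17
Step 2: g′(1.17) = 10.406452; x₂ = 1.17 − 0.02·10.406452 = 0.96187096

0.96187096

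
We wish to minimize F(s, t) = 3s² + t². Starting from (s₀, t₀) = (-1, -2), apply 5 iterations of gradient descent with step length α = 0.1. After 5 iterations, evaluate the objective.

∇F = (6s, 2t)
Step 1: at (-1, -2), ∇F = (-6, -4) → (-1, -2) − 0.1·(-6, -4) = (-0.4, -1.6)
Step 2: at (-0.4, -1.6), ∇F = (-2.4, -3.2) → (-0.4, -1.6) − 0.1·(-2.4, -3.2) = (-0.16, -1.28)
Step 3: at (-0.16, -1.28), ∇F = (-0.96, -2.56) → (-0.16, -1.28) − 0.1·(-0.96, -2.56) = (-0.064, -1.024)
Step 4: at (-0.064, -1.024), ∇F = (-0.384, -2.048) → (-0.064, -1.024) − 0.1·(-0.384, -2.048) = (-0.0256, -0.8192)
Step 5: at (-0.0256, -0.8192), ∇F = (-0.1536, -1.6384) → (-0.0256, -0.8192) − 0.1·(-0.1536, -1.6384) = (-0.01024, -0.65536)
F(-0.01024, -0.65536) = 0.4298113024

0.4298113024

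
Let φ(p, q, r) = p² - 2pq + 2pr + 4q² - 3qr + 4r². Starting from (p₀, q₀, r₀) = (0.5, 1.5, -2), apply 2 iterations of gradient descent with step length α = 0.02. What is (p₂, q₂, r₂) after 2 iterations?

∇φ = (2p - 2q + 2r, -2p + 8q - 3r, 2p - 3q + 8r)
Step 1: at (0.5, 1.5, -2), ∇φ = (-6, 17, -19.5) → (0.5, 1.5, -2) − 0.02·(-6, 17, -19.5) = (0.62, 1.16, -1.61)
Step 2: at (0.62, 1.16, -1.61), ∇φ = (-4.3, 12.87, -15.12) → (0.62, 1.16, -1.61) − 0.02·(-4.3, 12.87, -15.12) = (0.706, 0.9026, -1.3076)

(0.706, 0.9026, -1.3076)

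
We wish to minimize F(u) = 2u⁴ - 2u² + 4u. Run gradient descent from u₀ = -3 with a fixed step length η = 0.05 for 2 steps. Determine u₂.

F′(u) = 8u³ - 4u + 4
Step 1: F′(-3) = -200; u₁ = -3 − 0.05·(-200) = 7
Step 2: F′(7) = 2720; u₂ = 7 − 0.05·2720 = -129

-129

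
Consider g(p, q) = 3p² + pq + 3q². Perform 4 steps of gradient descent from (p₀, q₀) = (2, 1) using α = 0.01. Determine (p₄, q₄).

(1.52933114, 0.71482489)

∇g = (6p + q, p + 6q)
Step 1: at (2, 1), ∇g = (13, 8) → (2, 1) − 0.01·(13, 8) = (1.87, 0.92)
Step 2: at (1.87, 0.92), ∇g = (12.14, 7.39) → (1.87, 0.92) − 0.01·(12.14, 7.39) = (1.7486, 0.8461)
Step 3: at (1.7486, 0.8461), ∇g = (11.3377, 6.8252) → (1.7486, 0.8461) − 0.01·(11.3377, 6.8252) = (1.635223, 0.777848)
Step 4: at (1.635223, 0.777848), ∇g = (10.589186, 6.302311) → (1.635223, 0.777848) − 0.01·(10.589186, 6.302311) = (1.52933114, 0.71482489)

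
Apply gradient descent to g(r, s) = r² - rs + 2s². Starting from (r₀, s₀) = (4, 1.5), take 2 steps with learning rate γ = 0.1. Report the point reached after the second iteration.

∇g = (2r - s, -r + 4s)
(r₁, s₁) = (4, 1.5) − 0.1·(6.5, 2) = (3.35, 1.3)
(r₂, s₂) = (3.35, 1.3) − 0.1·(5.4, 1.85) = (2.81, 1.115)

(2.81, 1.115)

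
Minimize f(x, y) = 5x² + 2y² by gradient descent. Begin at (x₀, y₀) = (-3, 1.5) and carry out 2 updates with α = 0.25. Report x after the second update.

-6.75

∇f = (10x, 4y)
(x₁, y₁) = (-3, 1.5) − 0.25·(-30, 6) = (4.5, 0)
(x₂, y₂) = (4.5, 0) − 0.25·(45, 0) = (-6.75, 0)
x = -6.75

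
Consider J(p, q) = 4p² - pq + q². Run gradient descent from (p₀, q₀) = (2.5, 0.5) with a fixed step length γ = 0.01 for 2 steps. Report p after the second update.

2.12575

∇J = (8p - q, -p + 2q)
Step 1: at (2.5, 0.5), ∇J = (19.5, -1.5) → (2.5, 0.5) − 0.01·(19.5, -1.5) = (2.305, 0.515)
Step 2: at (2.305, 0.515), ∇J = (17.925, -1.275) → (2.305, 0.515) − 0.01·(17.925, -1.275) = (2.12575, 0.52775)
p = 2.12575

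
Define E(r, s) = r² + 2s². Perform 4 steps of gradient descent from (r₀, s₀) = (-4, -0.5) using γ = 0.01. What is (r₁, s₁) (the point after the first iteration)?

(-3.92, -0.48)

∇E = (2r, 4s)
(r₁, s₁) = (-4, -0.5) − 0.01·(-8, -2) = (-3.92, -0.48)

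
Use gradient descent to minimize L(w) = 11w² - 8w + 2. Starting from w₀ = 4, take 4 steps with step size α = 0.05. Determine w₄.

0.364

L′(w) = 22w - 8
w₁ = 4 − 0.05·80 = 0
w₂ = 0 − 0.05·(-8) = 0.4
w₃ = 0.4 − 0.05·0.8 = 0.36
w₄ = 0.36 − 0.05·(-0.08) = 0.364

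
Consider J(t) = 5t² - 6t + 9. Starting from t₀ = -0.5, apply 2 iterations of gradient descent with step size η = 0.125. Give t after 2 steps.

J′(t) = 10t - 6
Step 1: J′(-0.5) = -11; t₁ = -0.5 − 0.125·(-11) = 0.875
Step 2: J′(0.875) = 2.75; t₂ = 0.875 − 0.125·2.75 = 0.53125

0.53125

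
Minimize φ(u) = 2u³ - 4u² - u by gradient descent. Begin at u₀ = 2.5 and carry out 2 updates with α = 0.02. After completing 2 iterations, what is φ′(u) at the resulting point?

6.558771752544

φ′(u) = 6u² - 8u - 1
u₁ = 2.5 − 0.02·16.5 = 2.17
u₂ = 2.17 − 0.02·9.8934 = 1.972132
φ′(u) at (1.972132) = 6.558771752544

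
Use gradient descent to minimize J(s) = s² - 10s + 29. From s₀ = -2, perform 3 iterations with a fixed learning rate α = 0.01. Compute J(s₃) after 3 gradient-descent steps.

J′(s) = 2s - 10
Step 1: J′(-2) = -14; s₁ = -2 − 0.01·(-14) = -1.86
Step 2: J′(-1.86) = -13.72; s₂ = -1.86 − 0.01·(-13.72) = -1.7228
Step 3: J′(-1.7228) = -13.4456; s₃ = -1.7228 − 0.01·(-13.4456) = -1.588344
J(-1.588344) = 47.406276662336

47.406276662336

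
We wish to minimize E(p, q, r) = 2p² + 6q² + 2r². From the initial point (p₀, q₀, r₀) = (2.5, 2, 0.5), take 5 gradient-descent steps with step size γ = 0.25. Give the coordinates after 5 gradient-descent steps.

(0, -64, 0)

∇E = (4p, 12q, 4r)
(p₁, q₁, r₁) = (2.5, 2, 0.5) − 0.25·(10, 24, 2) = (0, -4, 0)
(p₂, q₂, r₂) = (0, -4, 0) − 0.25·(0, -48, 0) = (0, 8, 0)
(p₃, q₃, r₃) = (0, 8, 0) − 0.25·(0, 96, 0) = (0, -16, 0)
(p₄, q₄, r₄) = (0, -16, 0) − 0.25·(0, -192, 0) = (0, 32, 0)
(p₅, q₅, r₅) = (0, 32, 0) − 0.25·(0, 384, 0) = (0, -64, 0)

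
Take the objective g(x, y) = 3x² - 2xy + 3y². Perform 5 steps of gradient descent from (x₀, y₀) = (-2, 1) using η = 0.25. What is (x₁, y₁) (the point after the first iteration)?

∇g = (6x - 2y, -2x + 6y)
(x₁, y₁) = (-2, 1) − 0.25·(-14, 10) = (1.5, -1.5)

(1.5, -1.5)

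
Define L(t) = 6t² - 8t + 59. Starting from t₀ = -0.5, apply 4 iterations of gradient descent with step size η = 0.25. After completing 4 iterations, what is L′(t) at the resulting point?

-224

L′(t) = 12t - 8
Step 1: L′(-0.5) = -14; t₁ = -0.5 − 0.25·(-14) = 3
Step 2: L′(3) = 28; t₂ = 3 − 0.25·28 = -4
Step 3: L′(-4) = -56; t₃ = -4 − 0.25·(-56) = 10
Step 4: L′(10) = 112; t₄ = 10 − 0.25·112 = -18
L′(t) at (-18) = -224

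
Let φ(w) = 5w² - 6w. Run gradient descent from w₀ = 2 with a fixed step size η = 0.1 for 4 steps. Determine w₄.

0.6

φ′(w) = 10w - 6
w₁ = 2 − 0.1·14 = 0.6
w₂ = 0.6 − 0.1·0 = 0.6
w₃ = 0.6 − 0.1·0 = 0.6
w₄ = 0.6 − 0.1·0 = 0.6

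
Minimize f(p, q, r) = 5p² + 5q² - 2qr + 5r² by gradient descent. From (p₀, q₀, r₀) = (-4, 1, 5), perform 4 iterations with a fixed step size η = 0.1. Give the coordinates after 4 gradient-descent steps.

∇f = (10p, 10q - 2r, -2q + 10r)
Step 1: at (-4, 1, 5), ∇f = (-40, 0, 48) → (-4, 1, 5) − 0.1·(-40, 0, 48) = (0, 1, 0.2)
Step 2: at (0, 1, 0.2), ∇f = (0, 9.6, 0) → (0, 1, 0.2) − 0.1·(0, 9.6, 0) = (0, 0.04, 0.2)
Step 3: at (0, 0.04, 0.2), ∇f = (0, 0, 1.92) → (0, 0.04, 0.2) − 0.1·(0, 0, 1.92) = (0, 0.04, 0.008)
Step 4: at (0, 0.04, 0.008), ∇f = (0, 0.384, 0) → (0, 0.04, 0.008) − 0.1·(0, 0.384, 0) = (0, 0.0016, 0.008)

(0, 0.0016, 0.008)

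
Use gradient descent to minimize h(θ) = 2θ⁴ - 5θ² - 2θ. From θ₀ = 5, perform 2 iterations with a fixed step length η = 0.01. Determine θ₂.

2.28523136

h′(θ) = 8θ³ - 10θ - 2
θ₁ = 5 − 0.01·948 = -4.48
θ₂ = -4.48 − 0.01·(-676.523136) = 2.28523136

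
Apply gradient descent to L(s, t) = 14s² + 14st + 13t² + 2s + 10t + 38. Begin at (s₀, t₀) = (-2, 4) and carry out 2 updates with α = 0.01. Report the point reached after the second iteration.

(-1.914, 2.5064)

∇L = (28s + 14t + 2, 14s + 26t + 10)
Step 1: at (-2, 4), ∇L = (2, 86) → (-2, 4) − 0.01·(2, 86) = (-2.02, 3.14)
Step 2: at (-2.02, 3.14), ∇L = (-10.6, 63.36) → (-2.02, 3.14) − 0.01·(-10.6, 63.36) = (-1.914, 2.5064)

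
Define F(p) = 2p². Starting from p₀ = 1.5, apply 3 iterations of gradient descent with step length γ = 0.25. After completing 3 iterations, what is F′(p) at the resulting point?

0

F′(p) = 4p
Step 1: F′(1.5) = 6; p₁ = 1.5 − 0.25·6 = 0
Step 2: F′(0) = 0; p₂ = 0 − 0.25·0 = 0
Step 3: F′(0) = 0; p₃ = 0 − 0.25·0 = 0
F′(p) at (0) = 0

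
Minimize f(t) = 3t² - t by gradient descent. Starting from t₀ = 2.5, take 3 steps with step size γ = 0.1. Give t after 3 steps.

0.316

f′(t) = 6t - 1
Step 1: f′(2.5) = 14; t₁ = 2.5 − 0.1·14 = 1.1
Step 2: f′(1.1) = 5.6; t₂ = 1.1 − 0.1·5.6 = 0.54
Step 3: f′(0.54) = 2.24; t₃ = 0.54 − 0.1·2.24 = 0.316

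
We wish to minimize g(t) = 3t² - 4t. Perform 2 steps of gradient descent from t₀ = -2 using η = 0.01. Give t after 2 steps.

-1.6896

g′(t) = 6t - 4
t₁ = -2 − 0.01·(-16) = -1.84
t₂ = -1.84 − 0.01·(-15.04) = -1.6896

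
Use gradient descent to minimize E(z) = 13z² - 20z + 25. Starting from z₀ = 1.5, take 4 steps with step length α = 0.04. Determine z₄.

0.76923264

E′(z) = 26z - 20
z₁ = 1.5 − 0.04·19 = 0.74
z₂ = 0.74 − 0.04·(-0.76) = 0.7704
z₃ = 0.7704 − 0.04·0.0304 = 0.769184
z₄ = 0.769184 − 0.04·(-0.001216) = 0.76923264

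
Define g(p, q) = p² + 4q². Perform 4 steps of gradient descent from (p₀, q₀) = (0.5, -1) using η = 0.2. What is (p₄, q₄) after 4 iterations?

(0.0648, -0.1296)

∇g = (2p, 8q)
(p₁, q₁) = (0.5, -1) − 0.2·(1, -8) = (0.3, 0.6)
(p₂, q₂) = (0.3, 0.6) − 0.2·(0.6, 4.8) = (0.18, -0.36)
(p₃, q₃) = (0.18, -0.36) − 0.2·(0.36, -2.88) = (0.108, 0.216)
(p₄, q₄) = (0.108, 0.216) − 0.2·(0.216, 1.728) = (0.0648, -0.1296)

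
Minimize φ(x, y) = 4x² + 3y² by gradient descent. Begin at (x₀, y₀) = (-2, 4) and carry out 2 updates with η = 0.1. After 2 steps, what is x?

-0.08

∇φ = (8x, 6y)
(x₁, y₁) = (-2, 4) − 0.1·(-16, 24) = (-0.4, 1.6)
(x₂, y₂) = (-0.4, 1.6) − 0.1·(-3.2, 9.6) = (-0.08, 0.64)
x = -0.08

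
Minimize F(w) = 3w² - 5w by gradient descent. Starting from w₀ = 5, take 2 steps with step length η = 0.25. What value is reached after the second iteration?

F′(w) = 6w - 5
w₁ = 5 − 0.25·25 = -1.25
w₂ = -1.25 − 0.25·(-12.5) = 1.875

1.875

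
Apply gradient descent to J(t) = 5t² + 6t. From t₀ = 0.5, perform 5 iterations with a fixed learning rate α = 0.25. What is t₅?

J′(t) = 10t + 6
t₁ = 0.5 − 0.25·11 = -2.25
t₂ = -2.25 − 0.25·(-16.5) = 1.875
t₃ = 1.875 − 0.25·24.75 = -4.3125
t₄ = -4.3125 − 0.25·(-37.125) = 4.96875
t₅ = 4.96875 − 0.25·55.6875 = -8.953125

-8.953125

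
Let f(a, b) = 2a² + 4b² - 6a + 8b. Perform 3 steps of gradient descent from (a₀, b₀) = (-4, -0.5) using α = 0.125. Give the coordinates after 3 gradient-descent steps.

∇f = (4a - 6, 8b + 8)
Step 1: at (-4, -0.5), ∇f = (-22, 4) → (-4, -0.5) − 0.125·(-22, 4) = (-1.25, -1)
Step 2: at (-1.25, -1), ∇f = (-11, 0) → (-1.25, -1) − 0.125·(-11, 0) = (0.125, -1)
Step 3: at (0.125, -1), ∇f = (-5.5, 0) → (0.125, -1) − 0.125·(-5.5, 0) = (0.8125, -1)

(0.8125, -1)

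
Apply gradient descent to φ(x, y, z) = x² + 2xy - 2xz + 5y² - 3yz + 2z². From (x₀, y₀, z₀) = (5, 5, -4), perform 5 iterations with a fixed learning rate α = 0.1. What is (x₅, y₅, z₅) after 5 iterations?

∇φ = (2x + 2y - 2z, 2x + 10y - 3z, -2x - 3y + 4z)
Step 1: at (5, 5, -4), ∇φ = (28, 72, -41) → (5, 5, -4) − 0.1·(28, 72, -41) = (2.2, -2.2, 0.1)
Step 2: at (2.2, -2.2, 0.1), ∇φ = (-0.2, -17.9, 2.6) → (2.2, -2.2, 0.1) − 0.1·(-0.2, -17.9, 2.6) = (2.22, -0.41, -0.16)
Step 3: at (2.22, -0.41, -0.16), ∇φ = (3.94, 0.82, -3.85) → (2.22, -0.41, -0.16) − 0.1·(3.94, 0.82, -3.85) = (1.826, -0.492, 0.225)
Step 4: at (1.826, -0.492, 0.225), ∇φ = (2.218, -1.943, -1.276) → (1.826, -0.492, 0.225) − 0.1·(2.218, -1.943, -1.276) = (1.6042, -0.2977, 0.3526)
Step 5: at (1.6042, -0.2977, 0.3526), ∇φ = (1.9078, -0.8264, -0.9049) → (1.6042, -0.2977, 0.3526) − 0.1·(1.9078, -0.8264, -0.9049) = (1.41342, -0.21506, 0.44309)

(1.41342, -0.21506, 0.44309)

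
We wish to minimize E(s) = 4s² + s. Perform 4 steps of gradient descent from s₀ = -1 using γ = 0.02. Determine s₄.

E′(s) = 8s + 1
Step 1: E′(-1) = -7; s₁ = -1 − 0.02·(-7) = -0.86
Step 2: E′(-0.86) = -5.88; s₂ = -0.86 − 0.02·(-5.88) = -0.7424
Step 3: E′(-0.7424) = -4.9392; s₃ = -0.7424 − 0.02·(-4.9392) = -0.643616
Step 4: E′(-0.643616) = -4.148928; s₄ = -0.643616 − 0.02·(-4.148928) = -0.56063744

-0.56063744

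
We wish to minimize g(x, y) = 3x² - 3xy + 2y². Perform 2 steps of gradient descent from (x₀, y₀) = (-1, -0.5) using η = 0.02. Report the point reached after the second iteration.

∇g = (6x - 3y, -3x + 4y)
Step 1: at (-1, -0.5), ∇g = (-4.5, 1) → (-1, -0.5) − 0.02·(-4.5, 1) = (-0.91, -0.52)
Step 2: at (-0.91, -0.52), ∇g = (-3.9, 0.65) → (-0.91, -0.52) − 0.02·(-3.9, 0.65) = (-0.832, -0.533)

(-0.832, -0.533)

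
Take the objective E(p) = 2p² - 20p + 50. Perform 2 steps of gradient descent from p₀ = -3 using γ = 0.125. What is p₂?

E′(p) = 4p - 20
Step 1: E′(-3) = -32; p₁ = -3 − 0.125·(-32) = 1
Step 2: E′(1) = -16; p₂ = 1 − 0.125·(-16) = 3

3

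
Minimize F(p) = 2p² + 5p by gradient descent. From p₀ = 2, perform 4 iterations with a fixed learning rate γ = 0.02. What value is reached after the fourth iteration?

F′(p) = 4p + 5
Step 1: F′(2) = 13; p₁ = 2 − 0.02·13 = 1.74
Step 2: F′(1.74) = 11.96; p₂ = 1.74 − 0.02·11.96 = 1.5008
Step 3: F′(1.5008) = 11.0032; p₃ = 1.5008 − 0.02·11.0032 = 1.280736
Step 4: F′(1.280736) = 10.122944; p₄ = 1.280736 − 0.02·10.122944 = 1.07827712

1.07827712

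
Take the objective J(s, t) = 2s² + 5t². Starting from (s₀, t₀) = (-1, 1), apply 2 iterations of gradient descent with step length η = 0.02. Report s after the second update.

∇J = (4s, 10t)
Step 1: at (-1, 1), ∇J = (-4, 10) → (-1, 1) − 0.02·(-4, 10) = (-0.92, 0.8)
Step 2: at (-0.92, 0.8), ∇J = (-3.68, 8) → (-0.92, 0.8) − 0.02·(-3.68, 8) = (-0.8464, 0.64)
s = -0.8464

-0.8464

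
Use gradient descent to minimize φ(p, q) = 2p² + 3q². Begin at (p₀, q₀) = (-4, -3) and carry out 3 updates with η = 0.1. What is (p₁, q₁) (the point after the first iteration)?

∇φ = (4p, 6q)
(p₁, q₁) = (-4, -3) − 0.1·(-16, -18) = (-2.4, -1.2)

(-2.4, -1.2)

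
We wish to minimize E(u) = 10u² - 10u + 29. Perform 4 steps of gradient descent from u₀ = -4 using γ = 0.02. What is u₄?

E′(u) = 20u - 10
u₁ = -4 − 0.02·(-90) = -2.2
u₂ = -2.2 − 0.02·(-54) = -1.12
u₃ = -1.12 − 0.02·(-32.4) = -0.472
u₄ = -0.472 − 0.02·(-19.44) = -0.0832

-0.0832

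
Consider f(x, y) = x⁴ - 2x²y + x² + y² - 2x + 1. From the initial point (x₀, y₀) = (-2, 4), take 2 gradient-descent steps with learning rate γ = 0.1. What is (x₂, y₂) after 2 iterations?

∇f = (4x³ - 4xy + 2x - 2, -2x² + 2y)
Step 1: at (-2, 4), ∇f = (-6, 0) → (-2, 4) − 0.1·(-6, 0) = (-1.4, 4)
Step 2: at (-1.4, 4), ∇f = (6.624, 4.08) → (-1.4, 4) − 0.1·(6.624, 4.08) = (-2.0624, 3.592)

(-2.0624, 3.592)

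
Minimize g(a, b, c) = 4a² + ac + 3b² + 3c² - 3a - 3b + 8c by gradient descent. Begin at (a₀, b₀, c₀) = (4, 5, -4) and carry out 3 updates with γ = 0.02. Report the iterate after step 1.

∇g = (8a + c - 3, 6b - 3, a + 6c + 8)
(a₁, b₁, c₁) = (4, 5, -4) − 0.02·(25, 27, -12) = (3.5, 4.46, -3.76)

(3.5, 4.46, -3.76)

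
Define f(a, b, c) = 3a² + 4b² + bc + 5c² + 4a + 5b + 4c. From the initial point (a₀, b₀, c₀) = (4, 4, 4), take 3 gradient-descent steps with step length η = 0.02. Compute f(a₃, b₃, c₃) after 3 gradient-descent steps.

78.83435109632

∇f = (6a + 4, 8b + c + 5, b + 10c + 4)
Step 1: at (4, 4, 4), ∇f = (28, 41, 48) → (4, 4, 4) − 0.02·(28, 41, 48) = (3.44, 3.18, 3.04)
Step 2: at (3.44, 3.18, 3.04), ∇f = (24.64, 33.48, 37.58) → (3.44, 3.18, 3.04) − 0.02·(24.64, 33.48, 37.58) = (2.9472, 2.5104, 2.2884)
Step 3: at (2.9472, 2.5104, 2.2884), ∇f = (21.6832, 27.3716, 29.3944) → (2.9472, 2.5104, 2.2884) − 0.02·(21.6832, 27.3716, 29.3944) = (2.513536, 1.962968, 1.700512)
f(2.513536, 1.962968, 1.700512) = 78.83435109632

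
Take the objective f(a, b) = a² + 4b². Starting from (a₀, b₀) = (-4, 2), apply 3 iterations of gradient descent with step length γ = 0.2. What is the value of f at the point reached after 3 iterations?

∇f = (2a, 8b)
Step 1: at (-4, 2), ∇f = (-8, 16) → (-4, 2) − 0.2·(-8, 16) = (-2.4, -1.2)
Step 2: at (-2.4, -1.2), ∇f = (-4.8, -9.6) → (-2.4, -1.2) − 0.2·(-4.8, -9.6) = (-1.44, 0.72)
Step 3: at (-1.44, 0.72), ∇f = (-2.88, 5.76) → (-1.44, 0.72) − 0.2·(-2.88, 5.76) = (-0.864, -0.432)
f(-0.864, -0.432) = 1.492992

1.492992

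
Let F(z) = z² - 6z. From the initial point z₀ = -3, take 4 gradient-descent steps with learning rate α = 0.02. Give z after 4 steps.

F′(z) = 2z - 6
z₁ = -3 − 0.02·(-12) = -2.76
z₂ = -2.76 − 0.02·(-11.52) = -2.5296
z₃ = -2.5296 − 0.02·(-11.0592) = -2.308416
z₄ = -2.308416 − 0.02·(-10.616832) = -2.09607936

-2.09607936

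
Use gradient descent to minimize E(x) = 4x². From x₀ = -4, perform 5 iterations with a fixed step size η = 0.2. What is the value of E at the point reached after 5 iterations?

E′(x) = 8x
x₁ = -4 − 0.2·(-32) = 2.4
x₂ = 2.4 − 0.2·19.2 = -1.44
x₃ = -1.44 − 0.2·(-11.52) = 0.864
x₄ = 0.864 − 0.2·6.912 = -0.5184
x₅ = -0.5184 − 0.2·(-4.1472) = 0.31104
E(0.31104) = 0.3869835264

0.3869835264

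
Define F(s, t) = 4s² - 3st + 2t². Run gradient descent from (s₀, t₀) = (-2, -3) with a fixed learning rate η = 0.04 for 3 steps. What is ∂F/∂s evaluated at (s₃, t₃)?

∇F = (8s - 3t, -3s + 4t)
Step 1: at (-2, -3), ∇F = (-7, -6) → (-2, -3) − 0.04·(-7, -6) = (-1.72, -2.76)
Step 2: at (-1.72, -2.76), ∇F = (-5.48, -5.88) → (-1.72, -2.76) − 0.04·(-5.48, -5.88) = (-1.5008, -2.5248)
Step 3: at (-1.5008, -2.5248), ∇F = (-4.432, -5.5968) → (-1.5008, -2.5248) − 0.04·(-4.432, -5.5968) = (-1.32352, -2.300928)
∂F/∂s at (-1.32352, -2.300928) = -3.685376

-3.685376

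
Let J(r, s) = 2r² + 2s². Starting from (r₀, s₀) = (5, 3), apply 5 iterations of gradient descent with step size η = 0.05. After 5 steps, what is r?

∇J = (4r, 4s)
(r₁, s₁) = (5, 3) − 0.05·(20, 12) = (4, 2.4)
(r₂, s₂) = (4, 2.4) − 0.05·(16, 9.6) = (3.2, 1.92)
(r₃, s₃) = (3.2, 1.92) − 0.05·(12.8, 7.68) = (2.56, 1.536)
(r₄, s₄) = (2.56, 1.536) − 0.05·(10.24, 6.144) = (2.048, 1.2288)
(r₅, s₅) = (2.048, 1.2288) − 0.05·(8.192, 4.9152) = (1.6384, 0.98304)
r = 1.6384

1.6384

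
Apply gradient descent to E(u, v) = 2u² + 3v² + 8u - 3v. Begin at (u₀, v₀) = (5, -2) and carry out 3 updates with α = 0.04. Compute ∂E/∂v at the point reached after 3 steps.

-6.58464

∇E = (4u + 8, 6v - 3)
Step 1: at (5, -2), ∇E = (28, -15) → (5, -2) − 0.04·(28, -15) = (3.88, -1.4)
Step 2: at (3.88, -1.4), ∇E = (23.52, -11.4) → (3.88, -1.4) − 0.04·(23.52, -11.4) = (2.9392, -0.944)
Step 3: at (2.9392, -0.944), ∇E = (19.7568, -8.664) → (2.9392, -0.944) − 0.04·(19.7568, -8.664) = (2.148928, -0.59744)
∂E/∂v at (2.148928, -0.59744) = -6.58464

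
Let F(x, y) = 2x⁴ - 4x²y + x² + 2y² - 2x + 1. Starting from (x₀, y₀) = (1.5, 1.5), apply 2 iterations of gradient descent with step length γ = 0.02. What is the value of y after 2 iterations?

∇F = (8x³ - 8xy + 2x - 2, -4x² + 4y)
Step 1: at (1.5, 1.5), ∇F = (10, -3) → (1.5, 1.5) − 0.02·(10, -3) = (1.3, 1.56)
Step 2: at (1.3, 1.56), ∇F = (1.952, -0.52) → (1.3, 1.56) − 0.02·(1.952, -0.52) = (1.26096, 1.5704)
y = 1.5704

1.5704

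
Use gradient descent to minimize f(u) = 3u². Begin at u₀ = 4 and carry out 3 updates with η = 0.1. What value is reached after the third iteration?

0.256

f′(u) = 6u
u₁ = 4 − 0.1·24 = 1.6
u₂ = 1.6 − 0.1·9.6 = 0.64
u₃ = 0.64 − 0.1·3.84 = 0.256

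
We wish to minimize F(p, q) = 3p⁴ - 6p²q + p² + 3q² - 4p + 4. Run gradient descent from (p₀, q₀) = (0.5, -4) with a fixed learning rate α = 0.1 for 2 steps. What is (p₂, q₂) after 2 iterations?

(8.47625, 1.2575)

∇F = (12p³ - 12pq + 2p - 4, -6p² + 6q)
Step 1: at (0.5, -4), ∇F = (22.5, -25.5) → (0.5, -4) − 0.1·(22.5, -25.5) = (-1.75, -1.45)
Step 2: at (-1.75, -1.45), ∇F = (-102.2625, -27.075) → (-1.75, -1.45) − 0.1·(-102.2625, -27.075) = (8.47625, 1.2575)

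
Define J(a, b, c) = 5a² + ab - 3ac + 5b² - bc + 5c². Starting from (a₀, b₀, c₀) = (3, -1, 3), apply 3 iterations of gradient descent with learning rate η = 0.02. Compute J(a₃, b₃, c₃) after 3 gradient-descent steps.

26.787945152768

∇J = (10a + b - 3c, a + 10b - c, -3a - b + 10c)
Step 1: at (3, -1, 3), ∇J = (20, -10, 22) → (3, -1, 3) − 0.02·(20, -10, 22) = (2.6, -0.8, 2.56)
Step 2: at (2.6, -0.8, 2.56), ∇J = (17.52, -7.96, 18.6) → (2.6, -0.8, 2.56) − 0.02·(17.52, -7.96, 18.6) = (2.2496, -0.6408, 2.188)
Step 3: at (2.2496, -0.6408, 2.188), ∇J = (15.2912, -6.3464, 15.772) → (2.2496, -0.6408, 2.188) − 0.02·(15.2912, -6.3464, 15.772) = (1.943776, -0.513872, 1.87256)
J(1.943776, -0.513872, 1.87256) = 26.787945152768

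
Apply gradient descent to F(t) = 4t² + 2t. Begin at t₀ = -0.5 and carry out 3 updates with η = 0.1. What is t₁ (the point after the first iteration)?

F′(t) = 8t + 2
t₁ = -0.5 − 0.1·(-2) = -0.3

-0.3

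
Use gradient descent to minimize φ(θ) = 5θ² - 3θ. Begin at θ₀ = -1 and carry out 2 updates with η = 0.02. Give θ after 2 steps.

φ′(θ) = 10θ - 3
Step 1: φ′(-1) = -13; θ₁ = -1 − 0.02·(-13) = -0.74
Step 2: φ′(-0.74) = -10.4; θ₂ = -0.74 − 0.02·(-10.4) = -0.532

-0.532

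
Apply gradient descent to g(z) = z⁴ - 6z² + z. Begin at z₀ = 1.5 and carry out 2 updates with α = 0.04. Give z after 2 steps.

g′(z) = 4z³ - 12z + 1
z₁ = 1.5 − 0.04·(-3.5) = 1.64
z₂ = 1.64 − 0.04·(-1.036224) = 1.68144896

1.68144896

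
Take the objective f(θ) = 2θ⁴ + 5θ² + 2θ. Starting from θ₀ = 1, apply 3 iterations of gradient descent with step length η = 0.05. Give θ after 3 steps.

f′(θ) = 8θ³ + 10θ + 2
Step 1: f′(1) = 20; θ₁ = 1 − 0.05·20 = 0
Step 2: f′(0) = 2; θ₂ = 0 − 0.05·2 = -0.1
Step 3: f′(-0.1) = 0.992; θ₃ = -0.1 − 0.05·0.992 = -0.1496

-0.1496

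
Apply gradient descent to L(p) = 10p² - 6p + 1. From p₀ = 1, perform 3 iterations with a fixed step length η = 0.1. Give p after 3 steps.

-0.4

L′(p) = 20p - 6
p₁ = 1 − 0.1·14 = -0.4
p₂ = -0.4 − 0.1·(-14) = 1
p₃ = 1 − 0.1·14 = -0.4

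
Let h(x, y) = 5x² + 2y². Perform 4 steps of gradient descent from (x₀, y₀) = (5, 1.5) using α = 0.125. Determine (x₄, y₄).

∇h = (10x, 4y)
(x₁, y₁) = (5, 1.5) − 0.125·(50, 6) = (-1.25, 0.75)
(x₂, y₂) = (-1.25, 0.75) − 0.125·(-12.5, 3) = (0.3125, 0.375)
(x₃, y₃) = (0.3125, 0.375) − 0.125·(3.125, 1.5) = (-0.078125, 0.1875)
(x₄, y₄) = (-0.078125, 0.1875) − 0.125·(-0.78125, 0.75) = (0.01953125, 0.09375)

(0.01953125, 0.09375)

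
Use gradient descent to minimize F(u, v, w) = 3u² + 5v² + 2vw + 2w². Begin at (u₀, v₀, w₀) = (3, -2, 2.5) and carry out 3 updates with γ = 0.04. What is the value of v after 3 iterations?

∇F = (6u, 10v + 2w, 2v + 4w)
(u₁, v₁, w₁) = (3, -2, 2.5) − 0.04·(18, -15, 6) = (2.28, -1.4, 2.26)
(u₂, v₂, w₂) = (2.28, -1.4, 2.26) − 0.04·(13.68, -9.48, 6.24) = (1.7328, -1.0208, 2.0104)
(u₃, v₃, w₃) = (1.7328, -1.0208, 2.0104) − 0.04·(10.3968, -6.1872, 6) = (1.316928, -0.773312, 1.7704)
v = -0.773312

-0.773312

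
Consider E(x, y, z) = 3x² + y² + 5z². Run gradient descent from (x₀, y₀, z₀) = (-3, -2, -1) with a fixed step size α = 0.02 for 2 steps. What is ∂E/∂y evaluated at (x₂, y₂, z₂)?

-3.6864

∇E = (6x, 2y, 10z)
(x₁, y₁, z₁) = (-3, -2, -1) − 0.02·(-18, -4, -10) = (-2.64, -1.92, -0.8)
(x₂, y₂, z₂) = (-2.64, -1.92, -0.8) − 0.02·(-15.84, -3.84, -8) = (-2.3232, -1.8432, -0.64)
∂E/∂y at (-2.3232, -1.8432, -0.64) = -3.6864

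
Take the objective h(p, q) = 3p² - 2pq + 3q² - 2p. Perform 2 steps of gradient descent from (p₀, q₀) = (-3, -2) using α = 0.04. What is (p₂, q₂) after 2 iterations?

(-1.8544, -1.5264)

∇h = (6p - 2q - 2, -2p + 6q)
(p₁, q₁) = (-3, -2) − 0.04·(-16, -6) = (-2.36, -1.76)
(p₂, q₂) = (-2.36, -1.76) − 0.04·(-12.64, -5.84) = (-1.8544, -1.5264)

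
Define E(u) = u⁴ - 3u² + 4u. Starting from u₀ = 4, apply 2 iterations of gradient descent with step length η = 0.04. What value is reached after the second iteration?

18.85266944

E′(u) = 4u³ - 6u + 4
u₁ = 4 − 0.04·236 = -5.44
u₂ = -5.44 − 0.04·(-607.316736) = 18.85266944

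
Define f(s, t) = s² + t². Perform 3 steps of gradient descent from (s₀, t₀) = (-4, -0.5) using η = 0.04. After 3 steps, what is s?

-3.114752

∇f = (2s, 2t)
Step 1: at (-4, -0.5), ∇f = (-8, -1) → (-4, -0.5) − 0.04·(-8, -1) = (-3.68, -0.46)
Step 2: at (-3.68, -0.46), ∇f = (-7.36, -0.92) → (-3.68, -0.46) − 0.04·(-7.36, -0.92) = (-3.3856, -0.4232)
Step 3: at (-3.3856, -0.4232), ∇f = (-6.7712, -0.8464) → (-3.3856, -0.4232) − 0.04·(-6.7712, -0.8464) = (-3.114752, -0.389344)
s = -3.114752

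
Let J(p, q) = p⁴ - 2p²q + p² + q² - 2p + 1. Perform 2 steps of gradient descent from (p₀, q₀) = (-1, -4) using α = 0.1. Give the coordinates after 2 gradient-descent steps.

(-1.4576, -2.008)

∇J = (4p³ - 4pq + 2p - 2, -2p² + 2q)
(p₁, q₁) = (-1, -4) − 0.1·(-24, -10) = (1.4, -3)
(p₂, q₂) = (1.4, -3) − 0.1·(28.576, -9.92) = (-1.4576, -2.008)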